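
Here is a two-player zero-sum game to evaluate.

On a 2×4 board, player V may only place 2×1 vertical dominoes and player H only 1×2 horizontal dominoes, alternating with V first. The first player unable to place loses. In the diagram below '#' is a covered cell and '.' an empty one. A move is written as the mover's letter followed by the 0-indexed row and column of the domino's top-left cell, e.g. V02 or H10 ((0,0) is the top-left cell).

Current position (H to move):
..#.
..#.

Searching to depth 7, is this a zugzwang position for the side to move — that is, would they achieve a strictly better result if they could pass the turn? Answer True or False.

ply 1, H at ..#./..#. | H00=+1→###./..#.*; H10=+1→..#./###.
ply 2, V at ###./..#. | V03=-1→####/..##*
ply 3, H at ####/..## | H10=+1→####/####*
ply 4: ####/#### is terminal -1 (V); from ..#./..#. depth 7
pass branch (V moves first from the same position):
  | ply 1, V at ..#./..#. | V00=+1→#.#./#.#.*; V01=+1→.##./.##.; V03=-1→..##/..##
  | ply 2: #.#./#.#. is terminal -1 (H); from ..#./..#. depth 7
H moving scores +1; H passing scores -1

zugzwang(..#./..#., H) = False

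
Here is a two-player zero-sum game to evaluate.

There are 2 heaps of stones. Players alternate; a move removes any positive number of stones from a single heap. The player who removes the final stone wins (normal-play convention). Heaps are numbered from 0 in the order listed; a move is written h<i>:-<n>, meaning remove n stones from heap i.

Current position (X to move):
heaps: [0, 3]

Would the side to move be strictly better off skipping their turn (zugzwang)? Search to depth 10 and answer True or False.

[(0,3)] X move#1: h1:-1:-1/(0,2), h1:-2:-1/(0,1), h1:-3:+1/(0,0)*
[(0,0)] end (terminal -1, O#2); searched (0,3) to 10
pass branch (O moves first from the same position):
  | [(0,3)] O move#1: h1:-1:-1/(0,2), h1:-2:-1/(0,1), h1:-3:+1/(0,0)*
  | [(0,0)] end (terminal -1, X#2); searched (0,3) to 10
X moving scores +1; X passing scores -1

zugzwang((0,3), X) = False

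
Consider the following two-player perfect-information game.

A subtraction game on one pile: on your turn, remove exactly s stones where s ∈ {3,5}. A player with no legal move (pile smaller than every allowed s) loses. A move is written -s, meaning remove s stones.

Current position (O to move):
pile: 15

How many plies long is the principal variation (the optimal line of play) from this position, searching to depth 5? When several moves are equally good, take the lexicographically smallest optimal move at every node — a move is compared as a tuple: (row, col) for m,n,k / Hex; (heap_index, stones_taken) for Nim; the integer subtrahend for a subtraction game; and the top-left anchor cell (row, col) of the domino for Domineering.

PV length from [15]: 3 plies

ply 1, O at 15 | -3=-1→12; -5=+1→10*
ply 2, X at 10 | -3=-1→7*; -5=-1→5
ply 3, O at 7 | -3=-1→4; -5=+1→2*
ply 4: 2 is terminal -1 (X); from 15 depth 5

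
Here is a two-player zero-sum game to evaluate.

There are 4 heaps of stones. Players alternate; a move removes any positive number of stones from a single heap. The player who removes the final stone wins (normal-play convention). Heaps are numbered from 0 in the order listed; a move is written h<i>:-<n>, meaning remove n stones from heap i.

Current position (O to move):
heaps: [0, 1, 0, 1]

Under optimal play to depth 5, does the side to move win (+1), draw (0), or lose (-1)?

[(0,1,0,1)] O move#1: h1:-1:-1/(0,0,0,1)*, h3:-1:-1/(0,1,0,0)
[(0,0,0,1)] X move#2: h3:-1:+1/(0,0,0,0)*
[(0,0,0,0)] end (terminal -1, O#3); searched (0,1,0,1) to 5

value((0,1,0,1), O) = -1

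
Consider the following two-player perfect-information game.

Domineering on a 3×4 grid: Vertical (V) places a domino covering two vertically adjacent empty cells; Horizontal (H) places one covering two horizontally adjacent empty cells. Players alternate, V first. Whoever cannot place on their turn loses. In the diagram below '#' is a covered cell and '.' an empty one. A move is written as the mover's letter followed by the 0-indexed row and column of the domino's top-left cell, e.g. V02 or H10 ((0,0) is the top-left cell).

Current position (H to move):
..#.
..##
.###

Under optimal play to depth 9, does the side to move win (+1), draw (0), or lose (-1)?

value(..#./..##/.###, H) = +1

[..#./..##/.###] H move#1: H00:-1/###./..##/.###, H10:+1/..#./####/.###*
[..#./####/.###] end (terminal -1, V#2); searched ..#./..##/.### to 9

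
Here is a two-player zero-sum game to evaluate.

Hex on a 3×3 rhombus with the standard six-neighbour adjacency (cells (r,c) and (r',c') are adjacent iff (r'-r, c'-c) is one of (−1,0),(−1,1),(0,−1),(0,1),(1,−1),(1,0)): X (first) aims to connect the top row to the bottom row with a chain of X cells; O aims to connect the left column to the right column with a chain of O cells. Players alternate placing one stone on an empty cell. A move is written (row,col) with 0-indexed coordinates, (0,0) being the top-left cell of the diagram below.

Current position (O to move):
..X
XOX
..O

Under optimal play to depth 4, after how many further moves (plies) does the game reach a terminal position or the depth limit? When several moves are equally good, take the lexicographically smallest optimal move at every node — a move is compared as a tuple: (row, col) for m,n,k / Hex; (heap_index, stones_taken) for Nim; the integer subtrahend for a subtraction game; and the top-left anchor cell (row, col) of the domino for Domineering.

PV length from [..X/XOX/..O]: 4 plies

[..X/XOX/..O] O move#1: (0,0):-1/O.X/XOX/..O*, (0,1):-1/.OX/XOX/..O, (2,0):-1/..X/XOX/O.O, (2,1):-1/..X/XOX/.OO
[O.X/XOX/..O] X move#2: (0,1):+1/OXX/XOX/..O*, (2,0):+1/O.X/XOX/X.O, (2,1):+1/O.X/XOX/.XO
[OXX/XOX/..O] O move#3: (2,0):-1/OXX/XOX/O.O*, (2,1):-1/OXX/XOX/.OO
[OXX/XOX/O.O] X move#4: (2,1):+1/OXX/XOX/OXO*
[OXX/XOX/OXO] end (terminal -1, O#5); searched ..X/XOX/..O to 4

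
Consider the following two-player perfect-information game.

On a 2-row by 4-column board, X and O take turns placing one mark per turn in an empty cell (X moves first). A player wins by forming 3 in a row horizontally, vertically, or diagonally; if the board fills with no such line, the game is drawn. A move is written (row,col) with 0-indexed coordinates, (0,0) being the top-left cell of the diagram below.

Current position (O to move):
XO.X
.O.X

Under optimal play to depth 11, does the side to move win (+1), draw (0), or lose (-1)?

value(XO.X/.O.X, O) = 0

[XO.X/.O.X] O move#1: (0,2):+0/XOOX/.O.X*, (1,0):+0/XO.X/OO.X, (1,2):+0/XO.X/.OOX
[XOOX/.O.X] X move#2: (1,0):+0/XOOX/XO.X*, (1,2):+0/XOOX/.OXX
[XOOX/XO.X] O move#3: (1,2):+0/XOOX/XOOX*
[XOOX/XOOX] end (terminal +0, X#4); searched XO.X/.O.X to 11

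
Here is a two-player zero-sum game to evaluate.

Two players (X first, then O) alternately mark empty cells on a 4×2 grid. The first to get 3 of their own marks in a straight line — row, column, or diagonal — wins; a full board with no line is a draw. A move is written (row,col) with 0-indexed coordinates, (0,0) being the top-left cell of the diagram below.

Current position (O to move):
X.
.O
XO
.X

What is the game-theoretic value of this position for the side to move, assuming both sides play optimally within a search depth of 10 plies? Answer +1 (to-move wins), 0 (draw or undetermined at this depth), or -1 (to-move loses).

value(X./.O/XO/.X, O) = +1

ply 1, O at X./.O/XO/.X | (0,1)=+1→XO/.O/XO/.X*; (1,0)=+0→X./OO/XO/.X; (3,0)=-1→X./.O/XO/OX
ply 2: XO/.O/XO/.X is terminal -1 (X); from X./.O/XO/.X depth 10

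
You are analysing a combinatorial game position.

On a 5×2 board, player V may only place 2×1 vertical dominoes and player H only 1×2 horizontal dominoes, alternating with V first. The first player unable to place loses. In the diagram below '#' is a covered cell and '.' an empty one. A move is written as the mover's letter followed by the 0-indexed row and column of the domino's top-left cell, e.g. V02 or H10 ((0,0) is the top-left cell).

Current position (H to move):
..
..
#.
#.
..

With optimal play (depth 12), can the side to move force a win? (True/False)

H winning at [../../#./#./..]: True

p1 H@[../../#./#./..]: H00[##/../#./#./..]+1* H10[../##/#./#./..]+1 H40[../../#./#./##]-1
p2 V@[##/../#./#./..]: V11[##/.#/##/#./..]-1* V21[##/../##/##/..]-1 V31[##/../#./##/.#]-1
p3 H@[##/.#/##/#./..]: H40[##/.#/##/#./##]+1*
p4 V@[##/.#/##/#./##] terminal -1; root [../../#./#./..] d12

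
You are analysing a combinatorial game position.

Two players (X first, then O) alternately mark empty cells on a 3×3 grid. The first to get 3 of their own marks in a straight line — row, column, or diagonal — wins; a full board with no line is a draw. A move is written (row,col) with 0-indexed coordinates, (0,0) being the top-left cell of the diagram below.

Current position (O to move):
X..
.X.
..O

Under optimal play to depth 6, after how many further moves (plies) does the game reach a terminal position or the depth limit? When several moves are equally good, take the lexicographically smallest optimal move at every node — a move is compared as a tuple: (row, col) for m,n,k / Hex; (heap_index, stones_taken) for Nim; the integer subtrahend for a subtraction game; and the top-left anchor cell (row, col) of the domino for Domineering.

PV length from [X../.X./..O]: 6 plies

p1 O@[X../.X./..O]: (0,1)[XO./.X./..O]-1 (0,2)[X.O/.X./..O]+0* (1,0)[X../OX./..O]-1 (1,2)[X../.XO/..O]-1 (2,0)[X../.X./O.O]+0 (2,1)[X../.X./.OO]-1
p2 X@[X.O/.X./..O]: (0,1)[XXO/.X./..O]-1 (1,0)[X.O/XX./..O]-1 (1,2)[X.O/.XX/..O]+0* (2,0)[X.O/.X./X.O]-1 (2,1)[X.O/.X./.XO]-1
p3 O@[X.O/.XX/..O]: (0,1)[XOO/.XX/..O]-1 (1,0)[X.O/OXX/..O]+0* (2,0)[X.O/.XX/O.O]-1 (2,1)[X.O/.XX/.OO]-1
p4 X@[X.O/OXX/..O]: (0,1)[XXO/OXX/..O]+0* (2,0)[X.O/OXX/X.O]+0 (2,1)[X.O/OXX/.XO]+0
p5 O@[XXO/OXX/..O]: (2,0)[XXO/OXX/O.O]-1 (2,1)[XXO/OXX/.OO]+0*
p6 X@[XXO/OXX/.OO]: (2,0)[XXO/OXX/XOO]+0*
p7 O@[XXO/OXX/XOO] terminal +0; root [X../.X./..O] d6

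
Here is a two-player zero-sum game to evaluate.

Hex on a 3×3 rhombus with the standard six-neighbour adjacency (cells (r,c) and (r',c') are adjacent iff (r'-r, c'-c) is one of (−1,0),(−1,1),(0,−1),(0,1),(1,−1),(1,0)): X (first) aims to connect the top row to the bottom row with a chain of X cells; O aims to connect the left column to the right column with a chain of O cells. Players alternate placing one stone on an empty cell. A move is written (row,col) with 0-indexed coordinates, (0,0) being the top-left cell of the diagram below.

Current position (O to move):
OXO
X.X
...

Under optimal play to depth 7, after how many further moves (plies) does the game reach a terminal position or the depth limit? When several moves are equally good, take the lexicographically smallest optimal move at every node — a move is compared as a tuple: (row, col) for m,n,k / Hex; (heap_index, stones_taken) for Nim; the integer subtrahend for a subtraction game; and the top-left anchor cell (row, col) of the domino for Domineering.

PV length from [OXO/X.X/...]: 2 plies

p1 O@[OXO/X.X/...]: (1,1)[OXO/XOX/...]-1* (2,0)[OXO/X.X/O..]-1 (2,1)[OXO/X.X/.O.]-1 (2,2)[OXO/X.X/..O]-1
p2 X@[OXO/XOX/...]: (2,0)[OXO/XOX/X..]+1* (2,1)[OXO/XOX/.X.]-1 (2,2)[OXO/XOX/..X]-1
p3 O@[OXO/XOX/X..] terminal -1; root [OXO/X.X/...] d7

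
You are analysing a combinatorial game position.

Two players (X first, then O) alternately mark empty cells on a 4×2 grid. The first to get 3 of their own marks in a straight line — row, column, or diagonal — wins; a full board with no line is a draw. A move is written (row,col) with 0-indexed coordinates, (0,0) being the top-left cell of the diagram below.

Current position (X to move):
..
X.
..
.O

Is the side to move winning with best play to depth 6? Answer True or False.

[../X./../.O] X move#1: (0,0):+0/X./X./../.O, (0,1):+0/.X/X./../.O, (1,1):+0/../XX/../.O, (2,0):+1/../X./X./.O*, (2,1):+0/../X./.X/.O, (3,0):+0/../X./../XO
[../X./X./.O] O move#2: (0,0):-1/O./X./X./.O*, (0,1):-1/.O/X./X./.O, (1,1):-1/../XO/X./.O, (2,1):-1/../X./XO/.O, (3,0):-1/../X./X./OO
[O./X./X./.O] X move#3: (0,1):+0/OX/X./X./.O, (1,1):+0/O./XX/X./.O, (2,1):+0/O./X./XX/.O, (3,0):+1/O./X./X./XO*
[O./X./X./XO] end (terminal -1, O#4); searched ../X./../.O to 6

X winning at [../X./../.O]: True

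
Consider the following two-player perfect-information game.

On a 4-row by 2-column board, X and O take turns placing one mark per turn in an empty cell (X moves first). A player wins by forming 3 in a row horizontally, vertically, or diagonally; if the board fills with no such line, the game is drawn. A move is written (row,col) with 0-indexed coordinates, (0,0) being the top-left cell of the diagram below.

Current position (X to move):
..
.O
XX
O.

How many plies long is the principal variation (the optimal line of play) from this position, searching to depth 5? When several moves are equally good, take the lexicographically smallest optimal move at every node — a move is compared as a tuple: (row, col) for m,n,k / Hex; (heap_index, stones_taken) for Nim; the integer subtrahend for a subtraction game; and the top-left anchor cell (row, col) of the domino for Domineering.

p1 X@[../.O/XX/O.]: (0,0)[X./.O/XX/O.]+0* (0,1)[.X/.O/XX/O.]+0 (1,0)[../XO/XX/O.]+0 (3,1)[../.O/XX/OX]+0
p2 O@[X./.O/XX/O.]: (0,1)[XO/.O/XX/O.]-1 (1,0)[X./OO/XX/O.]+0* (3,1)[X./.O/XX/OO]-1
p3 X@[X./OO/XX/O.]: (0,1)[XX/OO/XX/O.]+0* (3,1)[X./OO/XX/OX]+0
p4 O@[XX/OO/XX/O.]: (3,1)[XX/OO/XX/OO]+0*
p5 X@[XX/OO/XX/OO] terminal +0; root [../.O/XX/O.] d5

PV length from [../.O/XX/O.]: 4 plies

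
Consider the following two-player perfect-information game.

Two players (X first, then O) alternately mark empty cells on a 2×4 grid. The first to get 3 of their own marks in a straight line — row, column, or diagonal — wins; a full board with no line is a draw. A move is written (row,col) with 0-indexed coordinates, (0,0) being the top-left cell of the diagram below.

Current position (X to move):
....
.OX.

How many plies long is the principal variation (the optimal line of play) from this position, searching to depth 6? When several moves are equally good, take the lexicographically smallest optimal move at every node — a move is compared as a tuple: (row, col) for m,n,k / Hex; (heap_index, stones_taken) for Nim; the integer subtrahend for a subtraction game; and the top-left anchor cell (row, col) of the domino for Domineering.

p1 X@[..../.OX.]: (0,0)[X.../.OX.]+0* (0,1)[.X../.OX.]+0 (0,2)[..X./.OX.]+0 (0,3)[...X/.OX.]+0 (1,0)[..../XOX.]+0 (1,3)[..../.OXX]+0
p2 O@[X.../.OX.]: (0,1)[XO../.OX.]+0* (0,2)[X.O./.OX.]+0 (0,3)[X..O/.OX.]+0 (1,0)[X.../OOX.]+0 (1,3)[X.../.OXO]+0
p3 X@[XO../.OX.]: (0,2)[XOX./.OX.]+0* (0,3)[XO.X/.OX.]+0 (1,0)[XO../XOX.]+0 (1,3)[XO../.OXX]+0
p4 O@[XOX./.OX.]: (0,3)[XOXO/.OX.]+0* (1,0)[XOX./OOX.]+0 (1,3)[XOX./.OXO]+0
p5 X@[XOXO/.OX.]: (1,0)[XOXO/XOX.]+0* (1,3)[XOXO/.OXX]+0
p6 O@[XOXO/XOX.]: (1,3)[XOXO/XOXO]+0*
p7 X@[XOXO/XOXO] terminal +0; root [..../.OX.] d6

PV length from [..../.OX.]: 6 plies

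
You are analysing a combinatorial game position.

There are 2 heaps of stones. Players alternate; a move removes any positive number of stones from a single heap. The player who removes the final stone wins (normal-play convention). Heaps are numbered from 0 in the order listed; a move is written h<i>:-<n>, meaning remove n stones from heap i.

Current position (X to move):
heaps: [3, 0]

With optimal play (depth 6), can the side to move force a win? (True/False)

X winning at [(3,0)]: True

[(3,0)] X move#1: h0:-1:-1/(2,0), h0:-2:-1/(1,0), h0:-3:+1/(0,0)*
[(0,0)] end (terminal -1, O#2); searched (3,0) to 6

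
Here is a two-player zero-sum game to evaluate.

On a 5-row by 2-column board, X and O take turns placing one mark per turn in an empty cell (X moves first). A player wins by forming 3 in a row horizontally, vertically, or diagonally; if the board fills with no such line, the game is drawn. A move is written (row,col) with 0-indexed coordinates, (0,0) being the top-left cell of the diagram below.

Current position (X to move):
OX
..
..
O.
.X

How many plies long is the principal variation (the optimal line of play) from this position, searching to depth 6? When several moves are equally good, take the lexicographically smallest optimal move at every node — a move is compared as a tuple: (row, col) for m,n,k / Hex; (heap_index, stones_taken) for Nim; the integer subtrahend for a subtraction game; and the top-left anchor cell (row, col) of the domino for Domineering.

ply 1, X at OX/../../O./.X | (1,0)=+0→OX/X./../O./.X; (1,1)=+0→OX/.X/../O./.X; (2,0)=+0→OX/../X./O./.X; (2,1)=+1→OX/../.X/O./.X*; (3,1)=+0→OX/../../OX/.X; (4,0)=+0→OX/../../O./XX
ply 2, O at OX/../.X/O./.X | (1,0)=-1→OX/O./.X/O./.X*; (1,1)=-1→OX/.O/.X/O./.X; (2,0)=-1→OX/../OX/O./.X; (3,1)=-1→OX/../.X/OO/.X; (4,0)=-1→OX/../.X/O./OX
ply 3, X at OX/O./.X/O./.X | (1,1)=+1→OX/OX/.X/O./.X*; (2,0)=+1→OX/O./XX/O./.X; (3,1)=+1→OX/O./.X/OX/.X; (4,0)=-1→OX/O./.X/O./XX
ply 4: OX/OX/.X/O./.X is terminal -1 (O); from OX/../../O./.X depth 6

PV length from [OX/../../O./.X]: 3 plies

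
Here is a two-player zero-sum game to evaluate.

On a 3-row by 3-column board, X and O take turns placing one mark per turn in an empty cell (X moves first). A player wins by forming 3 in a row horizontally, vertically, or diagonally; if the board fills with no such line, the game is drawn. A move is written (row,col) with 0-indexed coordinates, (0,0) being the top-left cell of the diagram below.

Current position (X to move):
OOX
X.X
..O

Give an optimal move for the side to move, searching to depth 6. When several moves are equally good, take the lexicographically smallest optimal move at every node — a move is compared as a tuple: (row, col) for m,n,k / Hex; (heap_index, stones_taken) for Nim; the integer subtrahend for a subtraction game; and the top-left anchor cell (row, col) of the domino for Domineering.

[OOX/X.X/..O] X move#1: (1,1):+1/OOX/XXX/..O*, (2,0):-1/OOX/X.X/X.O, (2,1):-1/OOX/X.X/.XO
[OOX/XXX/..O] end (terminal -1, O#2); searched OOX/X.X/..O to 6

X's best at [OOX/X.X/..O]: (1,1)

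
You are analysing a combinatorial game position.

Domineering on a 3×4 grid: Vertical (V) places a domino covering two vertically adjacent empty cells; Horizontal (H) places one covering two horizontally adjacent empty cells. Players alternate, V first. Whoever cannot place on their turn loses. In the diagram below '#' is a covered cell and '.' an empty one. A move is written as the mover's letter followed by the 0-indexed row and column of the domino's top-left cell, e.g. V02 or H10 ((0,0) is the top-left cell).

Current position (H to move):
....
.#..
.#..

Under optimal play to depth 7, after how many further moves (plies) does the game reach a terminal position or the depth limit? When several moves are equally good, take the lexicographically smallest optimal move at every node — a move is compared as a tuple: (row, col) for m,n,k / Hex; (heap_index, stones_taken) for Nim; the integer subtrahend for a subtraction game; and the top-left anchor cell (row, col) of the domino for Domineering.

p1 H@[..../.#../.#..]: H00[##../.#../.#..]-1 H01[.##./.#../.#..]-1 H02[..##/.#../.#..]-1 H12[..../.###/.#..]+1* H22[..../.#../.###]-1
p2 V@[..../.###/.#..]: V00[#.../####/.#..]-1* V10[..../####/##..]-1
p3 H@[#.../####/.#..]: H01[###./####/.#..]+1* H02[#.##/####/.#..]+1 H22[#.../####/.###]+1
p4 V@[###./####/.#..] terminal -1; root [..../.#../.#..] d7

PV length from [..../.#../.#..]: 3 plies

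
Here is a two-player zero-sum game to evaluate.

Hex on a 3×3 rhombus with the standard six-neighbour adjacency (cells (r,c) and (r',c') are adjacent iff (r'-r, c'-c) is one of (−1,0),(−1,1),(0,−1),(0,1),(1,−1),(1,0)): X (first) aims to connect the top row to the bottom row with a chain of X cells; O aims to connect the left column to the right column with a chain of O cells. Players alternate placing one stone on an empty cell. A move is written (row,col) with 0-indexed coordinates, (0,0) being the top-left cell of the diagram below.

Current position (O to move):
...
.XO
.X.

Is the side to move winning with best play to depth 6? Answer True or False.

O winning at [.../.XO/.X.]: False

p1 O@[.../.XO/.X.]: (0,0)[O../.XO/.X.]-1* (0,1)[.O./.XO/.X.]-1 (0,2)[..O/.XO/.X.]-1 (1,0)[.../OXO/.X.]-1 (2,0)[.../.XO/OX.]-1 (2,2)[.../.XO/.XO]-1
p2 X@[O../.XO/.X.]: (0,1)[OX./.XO/.X.]+1* (0,2)[O.X/.XO/.X.]+1 (1,0)[O../XXO/.X.]+1 (2,0)[O../.XO/XX.]+1 (2,2)[O../.XO/.XX]+1
p3 O@[OX./.XO/.X.] terminal -1; root [.../.XO/.X.] d6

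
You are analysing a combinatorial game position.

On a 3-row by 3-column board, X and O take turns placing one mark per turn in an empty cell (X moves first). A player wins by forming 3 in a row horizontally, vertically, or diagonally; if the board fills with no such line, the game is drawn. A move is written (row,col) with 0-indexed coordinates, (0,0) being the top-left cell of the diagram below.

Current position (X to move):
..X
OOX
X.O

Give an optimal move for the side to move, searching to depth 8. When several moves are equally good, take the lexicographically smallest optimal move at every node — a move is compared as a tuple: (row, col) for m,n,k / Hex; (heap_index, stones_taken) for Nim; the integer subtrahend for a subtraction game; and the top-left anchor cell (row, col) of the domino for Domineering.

[..X/OOX/X.O] X move#1: (0,0):+0/X.X/OOX/X.O*, (0,1):-1/.XX/OOX/X.O, (2,1):-1/..X/OOX/XXO
[X.X/OOX/X.O] O move#2: (0,1):+0/XOX/OOX/X.O*, (2,1):-1/X.X/OOX/XOO
[XOX/OOX/X.O] X move#3: (2,1):+0/XOX/OOX/XXO*
[XOX/OOX/XXO] end (terminal +0, O#4); searched ..X/OOX/X.O to 8

X's best at [..X/OOX/X.O]: (0,0)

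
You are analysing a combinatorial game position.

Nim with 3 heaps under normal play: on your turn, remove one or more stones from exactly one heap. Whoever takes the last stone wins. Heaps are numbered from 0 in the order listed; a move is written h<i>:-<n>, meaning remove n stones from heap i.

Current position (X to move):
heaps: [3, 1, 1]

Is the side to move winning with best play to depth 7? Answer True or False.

X winning at [(3,1,1)]: True

p1 X@[(3,1,1)]: h0:-1[(2,1,1)]-1 h0:-2[(1,1,1)]-1 h0:-3[(0,1,1)]+1* h1:-1[(3,0,1)]-1 h2:-1[(3,1,0)]-1
p2 O@[(0,1,1)]: h1:-1[(0,0,1)]-1* h2:-1[(0,1,0)]-1
p3 X@[(0,0,1)]: h2:-1[(0,0,0)]+1*
p4 O@[(0,0,0)] terminal -1; root [(3,1,1)] d7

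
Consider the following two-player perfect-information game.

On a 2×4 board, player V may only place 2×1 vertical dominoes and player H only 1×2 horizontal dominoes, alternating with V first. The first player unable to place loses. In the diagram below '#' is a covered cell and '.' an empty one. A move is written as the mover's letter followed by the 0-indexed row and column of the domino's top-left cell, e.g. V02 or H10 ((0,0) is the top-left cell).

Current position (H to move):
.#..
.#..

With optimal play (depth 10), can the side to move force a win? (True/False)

[.#../.#..] H move#1: H02:+1/.###/.#..*, H12:+1/.#../.###
[.###/.#..] V move#2: V00:-1/####/##..*
[####/##..] H move#3: H12:+1/####/####*
[####/####] end (terminal -1, V#4); searched .#../.#.. to 10

H winning at [.#../.#..]: True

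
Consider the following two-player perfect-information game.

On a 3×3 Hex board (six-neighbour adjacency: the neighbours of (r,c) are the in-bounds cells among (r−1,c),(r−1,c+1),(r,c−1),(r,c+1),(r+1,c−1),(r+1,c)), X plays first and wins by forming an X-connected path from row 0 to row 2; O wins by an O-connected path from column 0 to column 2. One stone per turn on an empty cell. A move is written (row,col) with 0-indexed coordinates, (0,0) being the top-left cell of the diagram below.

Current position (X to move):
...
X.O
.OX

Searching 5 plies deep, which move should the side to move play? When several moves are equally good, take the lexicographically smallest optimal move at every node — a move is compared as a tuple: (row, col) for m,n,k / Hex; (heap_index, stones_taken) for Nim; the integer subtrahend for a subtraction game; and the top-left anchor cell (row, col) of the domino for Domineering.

p1 X@[.../X.O/.OX]: (0,0)[X../X.O/.OX]-1 (0,1)[.X./X.O/.OX]-1 (0,2)[..X/X.O/.OX]-1 (1,1)[.../XXO/.OX]-1 (2,0)[.../X.O/XOX]+1*
p2 O@[.../X.O/XOX]: (0,0)[O../X.O/XOX]-1* (0,1)[.O./X.O/XOX]-1 (0,2)[..O/X.O/XOX]-1 (1,1)[.../XOO/XOX]-1
p3 X@[O../X.O/XOX]: (0,1)[OX./X.O/XOX]+1* (0,2)[O.X/X.O/XOX]+1 (1,1)[O../XXO/XOX]+1
p4 O@[OX./X.O/XOX] terminal -1; root [.../X.O/.OX] d5

X's best at [.../X.O/.OX]: (2,0)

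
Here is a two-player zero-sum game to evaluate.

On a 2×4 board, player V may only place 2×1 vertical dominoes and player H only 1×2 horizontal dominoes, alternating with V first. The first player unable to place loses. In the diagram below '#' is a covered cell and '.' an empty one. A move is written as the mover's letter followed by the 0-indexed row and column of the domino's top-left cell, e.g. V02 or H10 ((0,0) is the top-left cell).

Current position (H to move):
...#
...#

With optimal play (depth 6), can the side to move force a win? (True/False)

H winning at [...#/...#]: True

ply 1, H at ...#/...# | H00=+1→##.#/...#*; H01=+1→.###/...#; H10=+1→...#/##.#; H11=+1→...#/.###
ply 2, V at ##.#/...# | V02=-1→####/..##*
ply 3, H at ####/..## | H10=+1→####/####*
ply 4: ####/#### is terminal -1 (V); from ...#/...# depth 6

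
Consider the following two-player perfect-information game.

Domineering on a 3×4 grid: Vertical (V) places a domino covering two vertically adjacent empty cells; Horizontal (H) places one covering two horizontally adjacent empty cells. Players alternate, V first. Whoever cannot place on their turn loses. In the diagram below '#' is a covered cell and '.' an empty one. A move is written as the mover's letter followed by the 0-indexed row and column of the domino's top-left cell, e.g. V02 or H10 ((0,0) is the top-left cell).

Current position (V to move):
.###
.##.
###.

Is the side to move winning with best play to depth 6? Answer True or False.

V winning at [.###/.##./###.]: True

[.###/.##./###.] V move#1: V00:+1/####/###./###.*, V13:+1/.###/.###/####
[####/###./###.] end (terminal -1, H#2); searched .###/.##./###. to 6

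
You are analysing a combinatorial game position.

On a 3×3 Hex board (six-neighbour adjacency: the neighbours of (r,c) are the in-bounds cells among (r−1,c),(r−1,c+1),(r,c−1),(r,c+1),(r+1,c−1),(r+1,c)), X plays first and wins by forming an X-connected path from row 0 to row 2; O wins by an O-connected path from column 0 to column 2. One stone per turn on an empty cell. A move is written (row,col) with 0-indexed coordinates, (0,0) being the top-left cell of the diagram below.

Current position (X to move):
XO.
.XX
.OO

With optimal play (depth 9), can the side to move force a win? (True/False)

ply 1, X at XO./.XX/.OO | (0,2)=-1→XOX/.XX/.OO; (1,0)=-1→XO./XXX/.OO; (2,0)=+1→XO./.XX/XOO*
ply 2, O at XO./.XX/XOO | (0,2)=-1→XOO/.XX/XOO*; (1,0)=-1→XO./OXX/XOO
ply 3, X at XOO/.XX/XOO | (1,0)=+1→XOO/XXX/XOO*
ply 4: XOO/XXX/XOO is terminal -1 (O); from XO./.XX/.OO depth 9

X winning at [XO./.XX/.OO]: True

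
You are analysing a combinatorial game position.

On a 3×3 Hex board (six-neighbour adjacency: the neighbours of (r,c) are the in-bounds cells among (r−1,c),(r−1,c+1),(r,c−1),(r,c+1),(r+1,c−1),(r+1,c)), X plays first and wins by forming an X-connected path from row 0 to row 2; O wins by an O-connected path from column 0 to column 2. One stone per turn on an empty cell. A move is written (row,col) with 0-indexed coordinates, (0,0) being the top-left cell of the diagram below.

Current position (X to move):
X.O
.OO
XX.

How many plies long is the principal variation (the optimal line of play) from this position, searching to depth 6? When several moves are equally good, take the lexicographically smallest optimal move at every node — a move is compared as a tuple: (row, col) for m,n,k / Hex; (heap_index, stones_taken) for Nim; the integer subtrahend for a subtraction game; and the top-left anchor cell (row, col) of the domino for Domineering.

[X.O/.OO/XX.] X move#1: (0,1):-1/XXO/.OO/XX., (1,0):+1/X.O/XOO/XX.*, (2,2):-1/X.O/.OO/XXX
[X.O/XOO/XX.] end (terminal -1, O#2); searched X.O/.OO/XX. to 6

PV length from [X.O/.OO/XX.]: 1 ply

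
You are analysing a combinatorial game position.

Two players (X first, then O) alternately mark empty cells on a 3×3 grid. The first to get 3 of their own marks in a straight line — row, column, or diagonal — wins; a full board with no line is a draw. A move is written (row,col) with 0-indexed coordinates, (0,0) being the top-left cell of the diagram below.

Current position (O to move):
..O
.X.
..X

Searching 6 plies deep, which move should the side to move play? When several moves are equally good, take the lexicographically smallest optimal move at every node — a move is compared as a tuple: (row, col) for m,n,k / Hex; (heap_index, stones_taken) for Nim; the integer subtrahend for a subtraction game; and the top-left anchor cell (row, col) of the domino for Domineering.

p1 O@[..O/.X./..X]: (0,0)[O.O/.X./..X]+0* (0,1)[.OO/.X./..X]-1 (1,0)[..O/OX./..X]-1 (1,2)[..O/.XO/..X]-1 (2,0)[..O/.X./O.X]-1 (2,1)[..O/.X./.OX]-1
p2 X@[O.O/.X./..X]: (0,1)[OXO/.X./..X]+0* (1,0)[O.O/XX./..X]-1 (1,2)[O.O/.XX/..X]-1 (2,0)[O.O/.X./X.X]-1 (2,1)[O.O/.X./.XX]-1
p3 O@[OXO/.X./..X]: (1,0)[OXO/OX./..X]-1 (1,2)[OXO/.XO/..X]-1 (2,0)[OXO/.X./O.X]-1 (2,1)[OXO/.X./.OX]+0*
p4 X@[OXO/.X./.OX]: (1,0)[OXO/XX./.OX]+0* (1,2)[OXO/.XX/.OX]+0 (2,0)[OXO/.X./XOX]+0
p5 O@[OXO/XX./.OX]: (1,2)[OXO/XXO/.OX]+0* (2,0)[OXO/XX./OOX]-1
p6 X@[OXO/XXO/.OX]: (2,0)[OXO/XXO/XOX]+0*
p7 O@[OXO/XXO/XOX] terminal +0; root [..O/.X./..X] d6

O's best at [..O/.X./..X]: (0,0)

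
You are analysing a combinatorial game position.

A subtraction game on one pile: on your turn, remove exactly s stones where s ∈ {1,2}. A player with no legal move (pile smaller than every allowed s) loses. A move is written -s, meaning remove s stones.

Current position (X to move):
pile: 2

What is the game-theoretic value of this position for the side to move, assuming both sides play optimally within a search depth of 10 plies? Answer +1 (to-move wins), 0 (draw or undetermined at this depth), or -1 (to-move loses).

value(2, X) = +1

ply 1, X at 2 | -1=-1→1; -2=+1→0*
ply 2: 0 is terminal -1 (O); from 2 depth 10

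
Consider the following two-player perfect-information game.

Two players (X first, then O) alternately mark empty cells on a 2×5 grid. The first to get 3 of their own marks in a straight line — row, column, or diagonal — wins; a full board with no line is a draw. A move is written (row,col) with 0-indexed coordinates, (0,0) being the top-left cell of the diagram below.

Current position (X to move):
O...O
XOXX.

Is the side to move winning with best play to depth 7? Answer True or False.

ply 1, X at O...O/XOXX. | (0,1)=+0→OX..O/XOXX.; (0,2)=+0→O.X.O/XOXX.; (0,3)=+0→O..XO/XOXX.; (1,4)=+1→O...O/XOXXX*
ply 2: O...O/XOXXX is terminal -1 (O); from O...O/XOXX. depth 7

X winning at [O...O/XOXX.]: True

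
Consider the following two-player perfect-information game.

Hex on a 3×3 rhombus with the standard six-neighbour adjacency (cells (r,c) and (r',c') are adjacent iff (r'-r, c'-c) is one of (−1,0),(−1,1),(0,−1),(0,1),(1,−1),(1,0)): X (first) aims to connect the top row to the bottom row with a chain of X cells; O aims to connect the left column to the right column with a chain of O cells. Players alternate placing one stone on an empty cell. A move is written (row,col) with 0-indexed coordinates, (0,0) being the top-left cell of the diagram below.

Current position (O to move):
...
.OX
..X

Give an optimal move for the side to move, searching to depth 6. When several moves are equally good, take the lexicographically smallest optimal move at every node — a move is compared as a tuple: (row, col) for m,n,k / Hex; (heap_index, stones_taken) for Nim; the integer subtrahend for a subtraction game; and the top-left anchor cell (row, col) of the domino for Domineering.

O's best at [.../.OX/..X]: (0,2)

p1 O@[.../.OX/..X]: (0,0)[O../.OX/..X]-1 (0,1)[.O./.OX/..X]-1 (0,2)[..O/.OX/..X]+1* (1,0)[.../OOX/..X]-1 (2,0)[.../.OX/O.X]-1 (2,1)[.../.OX/.OX]-1
p2 X@[..O/.OX/..X]: (0,0)[X.O/.OX/..X]-1* (0,1)[.XO/.OX/..X]-1 (1,0)[..O/XOX/..X]-1 (2,0)[..O/.OX/X.X]-1 (2,1)[..O/.OX/.XX]-1
p3 O@[X.O/.OX/..X]: (0,1)[XOO/.OX/..X]+1* (1,0)[X.O/OOX/..X]+1 (2,0)[X.O/.OX/O.X]+1 (2,1)[X.O/.OX/.OX]+1
p4 X@[XOO/.OX/..X]: (1,0)[XOO/XOX/..X]-1* (2,0)[XOO/.OX/X.X]-1 (2,1)[XOO/.OX/.XX]-1
p5 O@[XOO/XOX/..X]: (2,0)[XOO/XOX/O.X]+1* (2,1)[XOO/XOX/.OX]-1
p6 X@[XOO/XOX/O.X] terminal -1; root [.../.OX/..X] d6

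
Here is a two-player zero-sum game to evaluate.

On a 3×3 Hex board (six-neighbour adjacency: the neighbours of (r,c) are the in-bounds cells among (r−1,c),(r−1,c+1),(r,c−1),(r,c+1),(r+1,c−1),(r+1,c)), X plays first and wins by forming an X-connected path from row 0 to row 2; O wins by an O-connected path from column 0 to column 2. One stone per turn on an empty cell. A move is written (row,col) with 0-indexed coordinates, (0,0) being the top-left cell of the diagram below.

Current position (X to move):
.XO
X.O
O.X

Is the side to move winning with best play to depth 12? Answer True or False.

p1 X@[.XO/X.O/O.X]: (0,0)[XXO/X.O/O.X]-1* (1,1)[.XO/XXO/O.X]-1 (2,1)[.XO/X.O/OXX]-1
p2 O@[XXO/X.O/O.X]: (1,1)[XXO/XOO/O.X]+1* (2,1)[XXO/X.O/OOX]+1
p3 X@[XXO/XOO/O.X] terminal -1; root [.XO/X.O/O.X] d12

X winning at [.XO/X.O/O.X]: False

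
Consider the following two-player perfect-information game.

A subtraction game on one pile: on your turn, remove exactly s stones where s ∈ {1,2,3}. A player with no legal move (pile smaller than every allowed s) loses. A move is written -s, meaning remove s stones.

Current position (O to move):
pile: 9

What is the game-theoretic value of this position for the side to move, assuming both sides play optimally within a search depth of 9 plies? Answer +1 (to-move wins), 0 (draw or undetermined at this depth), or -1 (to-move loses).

p1 O@[9]: -1[8]+1* -2[7]-1 -3[6]-1
p2 X@[8]: -1[7]-1* -2[6]-1 -3[5]-1
p3 O@[7]: -1[6]-1 -2[5]-1 -3[4]+1*
p4 X@[4]: -1[3]-1* -2[2]-1 -3[1]-1
p5 O@[3]: -1[2]-1 -2[1]-1 -3[0]+1*
p6 X@[0] terminal -1; root [9] d9

value(9, O) = +1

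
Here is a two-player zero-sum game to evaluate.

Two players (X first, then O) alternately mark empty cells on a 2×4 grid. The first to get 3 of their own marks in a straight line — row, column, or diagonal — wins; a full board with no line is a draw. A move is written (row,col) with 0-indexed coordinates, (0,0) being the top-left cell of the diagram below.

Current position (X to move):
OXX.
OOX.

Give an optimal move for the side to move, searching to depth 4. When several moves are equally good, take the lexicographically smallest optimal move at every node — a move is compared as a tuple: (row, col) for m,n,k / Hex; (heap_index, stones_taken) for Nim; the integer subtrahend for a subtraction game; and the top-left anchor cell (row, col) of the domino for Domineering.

X's best at [OXX./OOX.]: (0,3)

p1 X@[OXX./OOX.]: (0,3)[OXXX/OOX.]+1* (1,3)[OXX./OOXX]+0
p2 O@[OXXX/OOX.] terminal -1; root [OXX./OOX.] d4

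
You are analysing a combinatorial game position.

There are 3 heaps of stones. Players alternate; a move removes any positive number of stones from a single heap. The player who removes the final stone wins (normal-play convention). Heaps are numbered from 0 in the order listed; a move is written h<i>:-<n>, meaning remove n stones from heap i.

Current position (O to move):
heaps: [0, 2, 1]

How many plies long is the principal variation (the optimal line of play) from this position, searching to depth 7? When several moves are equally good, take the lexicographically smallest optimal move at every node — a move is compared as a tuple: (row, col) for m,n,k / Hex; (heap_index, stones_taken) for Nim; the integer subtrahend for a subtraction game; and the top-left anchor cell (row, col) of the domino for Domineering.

p1 O@[(0,2,1)]: h1:-1[(0,1,1)]+1* h1:-2[(0,0,1)]-1 h2:-1[(0,2,0)]-1
p2 X@[(0,1,1)]: h1:-1[(0,0,1)]-1* h2:-1[(0,1,0)]-1
p3 O@[(0,0,1)]: h2:-1[(0,0,0)]+1*
p4 X@[(0,0,0)] terminal -1; root [(0,2,1)] d7

PV length from [(0,2,1)]: 3 plies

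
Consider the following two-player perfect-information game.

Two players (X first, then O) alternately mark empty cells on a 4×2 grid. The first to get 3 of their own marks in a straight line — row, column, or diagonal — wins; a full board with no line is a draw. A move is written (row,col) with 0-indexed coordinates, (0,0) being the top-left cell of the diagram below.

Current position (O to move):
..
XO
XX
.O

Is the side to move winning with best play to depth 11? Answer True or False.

ply 1, O at ../XO/XX/.O | (0,0)=-1→O./XO/XX/.O*; (0,1)=-1→.O/XO/XX/.O; (3,0)=-1→../XO/XX/OO
ply 2, X at O./XO/XX/.O | (0,1)=+0→OX/XO/XX/.O; (3,0)=+1→O./XO/XX/XO*
ply 3: O./XO/XX/XO is terminal -1 (O); from ../XO/XX/.O depth 11

O winning at [../XO/XX/.O]: False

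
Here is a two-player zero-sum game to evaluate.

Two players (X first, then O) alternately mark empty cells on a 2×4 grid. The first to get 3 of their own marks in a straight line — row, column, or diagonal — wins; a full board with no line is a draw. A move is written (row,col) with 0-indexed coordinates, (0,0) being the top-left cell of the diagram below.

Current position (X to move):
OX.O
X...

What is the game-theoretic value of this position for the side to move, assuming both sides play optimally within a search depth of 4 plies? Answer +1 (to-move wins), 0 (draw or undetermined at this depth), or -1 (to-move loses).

p1 X@[OX.O/X...]: (0,2)[OXXO/X...]+0* (1,1)[OX.O/XX..]+0 (1,2)[OX.O/X.X.]+0 (1,3)[OX.O/X..X]+0
p2 O@[OXXO/X...]: (1,1)[OXXO/XO..]+0* (1,2)[OXXO/X.O.]+0 (1,3)[OXXO/X..O]+0
p3 X@[OXXO/XO..]: (1,2)[OXXO/XOX.]+0* (1,3)[OXXO/XO.X]+0
p4 O@[OXXO/XOX.]: (1,3)[OXXO/XOXO]+0*
p5 X@[OXXO/XOXO] terminal +0; root [OX.O/X...] d4

value(OX.O/X..., X) = 0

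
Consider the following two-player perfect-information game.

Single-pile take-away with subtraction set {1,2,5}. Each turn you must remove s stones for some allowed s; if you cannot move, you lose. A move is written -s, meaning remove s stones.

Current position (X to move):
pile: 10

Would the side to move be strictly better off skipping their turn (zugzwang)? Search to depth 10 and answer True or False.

[10] X move#1: -1:+1/9*, -2:-1/8, -5:-1/5
[9] O move#2: -1:-1/8*, -2:-1/7, -5:-1/4
[8] X move#3: -1:-1/7, -2:+1/6*, -5:+1/3
[6] O move#4: -1:-1/5*, -2:-1/4, -5:-1/1
[5] X move#5: -1:-1/4, -2:+1/3*, -5:+1/0
[3] O move#6: -1:-1/2*, -2:-1/1
[2] X move#7: -1:-1/1, -2:+1/0*
[0] end (terminal -1, O#8); searched 10 to 10
pass branch (O moves first from the same position):
  | [10] O move#1: -1:+1/9*, -2:-1/8, -5:-1/5
  | [9] X move#2: -1:-1/8*, -2:-1/7, -5:-1/4
  | [8] O move#3: -1:-1/7, -2:+1/6*, -5:+1/3
  | [6] X move#4: -1:-1/5*, -2:-1/4, -5:-1/1
  | [5] O move#5: -1:-1/4, -2:+1/3*, -5:+1/0
  | [3] X move#6: -1:-1/2*, -2:-1/1
  | [2] O move#7: -1:-1/1, -2:+1/0*
  | [0] end (terminal -1, X#8); searched 10 to 10
X moving scores +1; X passing scores -1

zugzwang(10, X) = False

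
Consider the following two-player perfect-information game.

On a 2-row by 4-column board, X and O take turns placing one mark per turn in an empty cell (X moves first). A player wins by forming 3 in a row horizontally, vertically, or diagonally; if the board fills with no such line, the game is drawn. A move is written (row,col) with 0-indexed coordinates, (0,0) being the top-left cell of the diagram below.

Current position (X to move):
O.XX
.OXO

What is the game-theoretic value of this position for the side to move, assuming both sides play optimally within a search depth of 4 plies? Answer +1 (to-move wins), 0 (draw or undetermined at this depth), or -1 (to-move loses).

value(O.XX/.OXO, X) = +1

[O.XX/.OXO] X move#1: (0,1):+1/OXXX/.OXO*, (1,0):+0/O.XX/XOXO
[OXXX/.OXO] end (terminal -1, O#2); searched O.XX/.OXO to 4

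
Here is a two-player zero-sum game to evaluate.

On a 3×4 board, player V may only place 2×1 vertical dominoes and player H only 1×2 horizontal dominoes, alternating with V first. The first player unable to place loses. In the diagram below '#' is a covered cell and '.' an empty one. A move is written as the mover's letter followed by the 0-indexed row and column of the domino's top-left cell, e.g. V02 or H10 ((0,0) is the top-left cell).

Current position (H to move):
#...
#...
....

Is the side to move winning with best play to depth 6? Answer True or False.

p1 H@[#.../#.../....]: H01[###./#.../....]-1 H02[#.##/#.../....]-1 H11[#.../###./....]+1* H12[#.../#.##/....]+1 H20[#.../#.../##..]-1 H21[#.../#.../.##.]-1 H22[#.../#.../..##]-1
p2 V@[#.../###./....]: V03[#..#/####/....]-1* V13[#.../####/...#]-1
p3 H@[#..#/####/....]: H01[####/####/....]+1* H20[#..#/####/##..]+1 H21[#..#/####/.##.]+1 H22[#..#/####/..##]+1
p4 V@[####/####/....] terminal -1; root [#.../#.../....] d6

H winning at [#.../#.../....]: True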